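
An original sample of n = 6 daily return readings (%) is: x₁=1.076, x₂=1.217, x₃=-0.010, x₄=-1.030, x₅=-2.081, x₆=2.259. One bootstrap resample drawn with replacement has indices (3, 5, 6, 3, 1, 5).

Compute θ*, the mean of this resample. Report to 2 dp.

Resample values: -0.010, -2.081, 2.259, -0.010, 1.076, -2.081.
Mean = ((-0.010) + (-2.081) + 2.259 + (-0.010) + 1.076 + (-2.081)) / 6 = -0.8470 / 6 = -0.14

θ* = -0.14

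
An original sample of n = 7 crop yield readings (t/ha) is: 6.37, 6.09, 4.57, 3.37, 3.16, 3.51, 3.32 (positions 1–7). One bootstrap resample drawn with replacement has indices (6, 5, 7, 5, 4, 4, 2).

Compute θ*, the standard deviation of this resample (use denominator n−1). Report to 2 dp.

Resample values: 3.51, 3.16, 3.32, 3.16, 3.37, 3.37, 6.09.
Mean = 3.7114; sum of squared deviations = 6.6927
s² = 6.6927 / 6 = 1.1154
s = √1.1154 = 1.06

θ* = 1.06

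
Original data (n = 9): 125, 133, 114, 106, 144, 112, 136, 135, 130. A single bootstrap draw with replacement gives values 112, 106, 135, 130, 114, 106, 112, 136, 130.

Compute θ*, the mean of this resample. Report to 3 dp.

Mean = (112 + 106 + 135 + 130 + 114 + 106 + 112 + 136 + 130) / 9 = 1081.0 / 9 = 120.111

θ* = 120.111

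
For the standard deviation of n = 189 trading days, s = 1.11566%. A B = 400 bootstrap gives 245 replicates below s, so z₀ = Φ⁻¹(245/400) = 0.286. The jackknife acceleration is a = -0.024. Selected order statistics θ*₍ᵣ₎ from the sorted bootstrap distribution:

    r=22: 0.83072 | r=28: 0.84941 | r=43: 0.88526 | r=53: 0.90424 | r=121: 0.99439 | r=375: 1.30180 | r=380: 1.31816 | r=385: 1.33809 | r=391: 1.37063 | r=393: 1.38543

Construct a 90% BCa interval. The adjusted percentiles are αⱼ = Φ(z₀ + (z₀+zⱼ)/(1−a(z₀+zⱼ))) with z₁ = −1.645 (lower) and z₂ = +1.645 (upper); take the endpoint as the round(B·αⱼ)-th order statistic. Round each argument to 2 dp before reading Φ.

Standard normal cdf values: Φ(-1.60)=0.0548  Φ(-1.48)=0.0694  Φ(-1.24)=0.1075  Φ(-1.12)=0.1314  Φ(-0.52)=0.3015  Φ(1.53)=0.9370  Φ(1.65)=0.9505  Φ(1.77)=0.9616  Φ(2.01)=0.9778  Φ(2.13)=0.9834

Lower: z₀ + z₁ = 0.286 + (-1.645) = -1.359; 1 − a(z₀+z₁) = 1 − (-0.024)(-1.359) = 0.9674; argument = 0.286 + (-1.359)/0.9674 = -1.1188 → -1.12.
α₁ = Φ(-1.12) = 0.1314; rank = round(400 × 0.1314) = 53; θ*₍53₎ = 0.90424.
Upper: z₀ + z₂ = 1.931; 1 − a(z₀+z₂) = 1.0463; argument = 2.1315 → 2.13; α₂ = 0.9834; rank = 393; θ*₍393₎ = 1.38543.

(0.90424, 1.38543)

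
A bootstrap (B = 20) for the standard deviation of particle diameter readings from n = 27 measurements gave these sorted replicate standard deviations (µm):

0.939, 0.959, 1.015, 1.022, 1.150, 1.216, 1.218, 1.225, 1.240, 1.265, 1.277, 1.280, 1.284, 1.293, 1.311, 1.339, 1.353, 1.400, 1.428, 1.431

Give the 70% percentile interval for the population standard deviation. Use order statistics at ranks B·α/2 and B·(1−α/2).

(1.015, 1.353)

α = 0.30; lower rank = 20 × 0.150 = 3; upper rank = 20 × 0.850 = 17.
The 3rd smallest replicate is 1.015; the 17th is 1.353.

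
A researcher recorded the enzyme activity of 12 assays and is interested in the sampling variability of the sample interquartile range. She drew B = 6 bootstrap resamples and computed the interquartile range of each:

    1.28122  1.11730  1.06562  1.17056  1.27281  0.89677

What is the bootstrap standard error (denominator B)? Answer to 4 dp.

Bootstrap SE is the standard deviation of the 6 replicate interquartile ranges.
Mean of replicates: (1.28122 + 1.11730 + 1.06562 + 1.17056 + 1.27281 + 0.89677) / 6 = 6.804280 / 6 = 1.134047
Sum of squared deviations: (+0.147173)² + (−0.016747)² + (−0.068427)² + (+0.036513)² + (+0.138763)² + (−0.237277)² = 0.103511
Variance = 0.103511 / 6 = 0.017252
SE* = √0.017252

SE* = 0.1313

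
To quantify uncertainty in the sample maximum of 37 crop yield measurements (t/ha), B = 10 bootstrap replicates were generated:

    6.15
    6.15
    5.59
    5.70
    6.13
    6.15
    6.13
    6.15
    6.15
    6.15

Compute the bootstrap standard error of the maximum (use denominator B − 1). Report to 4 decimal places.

Bootstrap SE is the standard deviation of the 10 replicate maximums.
Mean of replicates: (6.15 + 6.15 + 5.59 + 5.70 + 6.13 + 6.15 + 6.13 + 6.15 + 6.15 + 6.15) / 10 = 60.45000 / 10 = 6.04500
Sum of squared deviations: (+0.10500)² + (+0.10500)² + (−0.45500)² + (−0.34500)² + (+0.08500)² + (+0.10500)² + (+0.08500)² + (+0.10500)² + (+0.10500)² + (+0.10500)² = 0.40665
Variance = 0.40665 / 9 = 0.04518
SE* = √0.04518

SE* = 0.2126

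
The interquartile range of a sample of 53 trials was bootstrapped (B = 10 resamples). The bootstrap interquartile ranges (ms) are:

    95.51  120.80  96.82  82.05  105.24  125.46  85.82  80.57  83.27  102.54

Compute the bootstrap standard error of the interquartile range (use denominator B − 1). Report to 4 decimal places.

Bootstrap SE is the standard deviation of the 10 replicate interquartile ranges.
Mean of replicates: (95.51 + 120.80 + 96.82 + 82.05 + 105.24 + 125.46 + 85.82 + 80.57 + 83.27 + 102.54) / 10 = 978.08000 / 10 = 97.80800
Sum of squared deviations: (−2.29800)² + (+22.99200)² + (−0.98800)² + (−15.75800)² + (+7.43200)² + (+27.65200)² + (−11.98800)² + (−17.23800)² + (−14.53800)² + (+4.73200)² = 2277.67736
Variance = 2277.67736 / 9 = 253.07526
SE* = √253.07526

SE* = 15.9083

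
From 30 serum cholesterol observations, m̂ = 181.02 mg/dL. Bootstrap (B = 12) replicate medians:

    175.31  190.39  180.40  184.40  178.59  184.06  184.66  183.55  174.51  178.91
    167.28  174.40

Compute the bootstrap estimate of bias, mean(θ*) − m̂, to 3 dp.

bias = −1.315

mean(θ*) = (175.31 + 190.39 + 180.40 + 184.40 + 178.59 + 184.06 + 184.66 + 183.55 + 174.51 + 178.91 + 167.28 + 174.40) / 12 = 179.7050
bias = 179.7050 − 181.02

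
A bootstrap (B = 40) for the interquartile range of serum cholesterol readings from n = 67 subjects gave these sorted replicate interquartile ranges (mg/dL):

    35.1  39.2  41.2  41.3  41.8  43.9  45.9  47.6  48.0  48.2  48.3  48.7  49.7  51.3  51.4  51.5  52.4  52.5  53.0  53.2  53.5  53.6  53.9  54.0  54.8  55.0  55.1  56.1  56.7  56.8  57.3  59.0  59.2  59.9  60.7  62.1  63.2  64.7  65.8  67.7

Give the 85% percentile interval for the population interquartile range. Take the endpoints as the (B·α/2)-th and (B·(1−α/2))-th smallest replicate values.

α = 0.15; lower rank = 40 × 0.075 = 3; upper rank = 40 × 0.925 = 37.
The 3rd smallest replicate is 41.2; the 37th is 63.2.

(41.2, 63.2)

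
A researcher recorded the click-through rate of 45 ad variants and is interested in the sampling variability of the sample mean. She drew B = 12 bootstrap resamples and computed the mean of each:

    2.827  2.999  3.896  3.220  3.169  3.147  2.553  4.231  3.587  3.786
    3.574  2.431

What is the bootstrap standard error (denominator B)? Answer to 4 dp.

SE* = 0.5234

Bootstrap SE is the standard deviation of the 12 replicate means.
Mean of replicates: (2.827 + 2.999 + 3.896 + 3.220 + 3.169 + 3.147 + 2.553 + 4.231 + 3.587 + 3.786 + 3.574 + 2.431) / 12 = 39.42000 / 12 = 3.28500
Sum of squared deviations: (−0.45800)² + (−0.28600)² + (+0.61100)² + (−0.06500)² + (−0.11600)² + (−0.13800)² + (−0.73200)² + (+0.94600)² + (+0.30200)² + (+0.50100)² + (+0.28900)² + (−0.85400)² = 3.28739
Variance = 3.28739 / 12 = 0.27395
SE* = √0.27395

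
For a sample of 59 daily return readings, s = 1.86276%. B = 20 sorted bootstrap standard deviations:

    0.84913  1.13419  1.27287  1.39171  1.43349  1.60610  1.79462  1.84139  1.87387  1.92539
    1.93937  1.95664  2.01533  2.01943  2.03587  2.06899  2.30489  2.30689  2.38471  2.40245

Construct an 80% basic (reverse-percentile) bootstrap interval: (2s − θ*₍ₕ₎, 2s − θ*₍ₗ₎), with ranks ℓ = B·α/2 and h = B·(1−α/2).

(1.41863, 2.59133)

Percentile endpoints at ranks 2 and 18: θ*₍2₎ = 1.13419, θ*₍18₎ = 2.30689.
Basic interval reflects these around s:
  lower = 2 × 1.86276 − 2.30689 = 1.41863
  upper = 2 × 1.86276 − 1.13419 = 2.59133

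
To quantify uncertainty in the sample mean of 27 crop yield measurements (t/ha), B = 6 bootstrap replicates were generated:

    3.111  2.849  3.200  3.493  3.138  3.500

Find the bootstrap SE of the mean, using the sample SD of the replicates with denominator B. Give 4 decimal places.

SE* = 0.2271

Bootstrap SE is the standard deviation of the 6 replicate means.
Mean of replicates: (3.111 + 2.849 + 3.200 + 3.493 + 3.138 + 3.500) / 6 = 19.29100 / 6 = 3.21517
Sum of squared deviations: (−0.10417)² + (−0.36617)² + (−0.01517)² + (+0.27783)² + (−0.07717)² + (+0.28483)² = 0.30943
Variance = 0.30943 / 6 = 0.05157
SE* = √0.05157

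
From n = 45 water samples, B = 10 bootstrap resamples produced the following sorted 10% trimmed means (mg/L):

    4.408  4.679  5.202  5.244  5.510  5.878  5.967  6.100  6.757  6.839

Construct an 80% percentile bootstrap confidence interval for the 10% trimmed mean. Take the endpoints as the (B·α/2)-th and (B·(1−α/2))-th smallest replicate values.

α = 0.20; lower rank = 10 × 0.100 = 1; upper rank = 10 × 0.900 = 9.
The 1st smallest replicate is 4.408; the 9th is 6.757.

(4.408, 6.757)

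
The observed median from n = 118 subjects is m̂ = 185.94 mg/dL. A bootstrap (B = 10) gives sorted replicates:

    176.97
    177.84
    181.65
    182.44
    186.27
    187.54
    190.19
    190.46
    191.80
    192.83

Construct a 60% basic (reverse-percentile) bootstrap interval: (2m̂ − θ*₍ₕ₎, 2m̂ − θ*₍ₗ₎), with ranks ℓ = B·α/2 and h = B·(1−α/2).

(181.42, 194.04)

Percentile endpoints at ranks 2 and 8: θ*₍2₎ = 177.84, θ*₍8₎ = 190.46.
Basic interval reflects these around m̂:
  lower = 2 × 185.94 − 190.46 = 181.42
  upper = 2 × 185.94 − 177.84 = 194.04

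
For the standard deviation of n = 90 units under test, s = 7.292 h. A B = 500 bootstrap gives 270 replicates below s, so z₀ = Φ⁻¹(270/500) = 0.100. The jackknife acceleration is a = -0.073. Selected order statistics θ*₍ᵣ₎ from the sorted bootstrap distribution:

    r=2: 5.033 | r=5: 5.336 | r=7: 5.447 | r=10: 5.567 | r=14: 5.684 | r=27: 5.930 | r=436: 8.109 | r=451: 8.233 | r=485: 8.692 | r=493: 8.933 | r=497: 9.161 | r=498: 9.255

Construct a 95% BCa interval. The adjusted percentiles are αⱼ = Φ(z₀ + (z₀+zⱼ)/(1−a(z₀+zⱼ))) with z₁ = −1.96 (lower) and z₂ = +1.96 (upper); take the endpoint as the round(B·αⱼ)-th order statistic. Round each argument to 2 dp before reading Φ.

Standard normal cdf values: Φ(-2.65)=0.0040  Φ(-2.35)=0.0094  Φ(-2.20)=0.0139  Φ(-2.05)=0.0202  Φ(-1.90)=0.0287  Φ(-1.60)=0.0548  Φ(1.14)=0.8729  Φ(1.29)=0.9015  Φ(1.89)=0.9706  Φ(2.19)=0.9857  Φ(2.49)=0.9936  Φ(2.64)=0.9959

(5.567, 8.692)

Lower: z₀ + z₁ = 0.100 + (-1.960) = -1.860; 1 − a(z₀+z₁) = 1 − (-0.073)(-1.860) = 0.8642; argument = 0.100 + (-1.860)/0.8642 = -2.0522 → -2.05.
α₁ = Φ(-2.05) = 0.0202; rank = round(500 × 0.0202) = 10; θ*₍10₎ = 5.567.
Upper: z₀ + z₂ = 2.060; 1 − a(z₀+z₂) = 1.1504; argument = 1.8907 → 1.89; α₂ = 0.9706; rank = 485; θ*₍485₎ = 8.692.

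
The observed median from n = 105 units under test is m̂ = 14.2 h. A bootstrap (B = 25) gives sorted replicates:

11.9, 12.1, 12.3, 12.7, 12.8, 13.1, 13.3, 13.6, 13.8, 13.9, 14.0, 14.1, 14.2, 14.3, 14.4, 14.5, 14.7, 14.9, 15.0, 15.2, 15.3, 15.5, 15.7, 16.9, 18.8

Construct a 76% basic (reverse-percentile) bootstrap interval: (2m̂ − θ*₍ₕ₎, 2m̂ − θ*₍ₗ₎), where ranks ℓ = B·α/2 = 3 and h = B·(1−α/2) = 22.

Percentile endpoints at ranks 3 and 22: θ*₍3₎ = 12.3, θ*₍22₎ = 15.5.
Basic interval reflects these around m̂:
  lower = 2 × 14.2 − 15.5 = 12.9
  upper = 2 × 14.2 − 12.3 = 16.1

(12.9, 16.1)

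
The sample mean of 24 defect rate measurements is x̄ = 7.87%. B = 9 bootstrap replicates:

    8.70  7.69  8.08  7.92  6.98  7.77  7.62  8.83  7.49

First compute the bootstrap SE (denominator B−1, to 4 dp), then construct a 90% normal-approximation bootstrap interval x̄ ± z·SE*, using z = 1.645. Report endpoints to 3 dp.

Mean of replicates = 7.8978; sum of squared deviations = 2.6916; SE* = √(2.6916/8) = 0.5800
Margin = 1.645 × 0.5800 = 0.9541
Interval: 7.87 ± 0.9541

(6.916, 8.824)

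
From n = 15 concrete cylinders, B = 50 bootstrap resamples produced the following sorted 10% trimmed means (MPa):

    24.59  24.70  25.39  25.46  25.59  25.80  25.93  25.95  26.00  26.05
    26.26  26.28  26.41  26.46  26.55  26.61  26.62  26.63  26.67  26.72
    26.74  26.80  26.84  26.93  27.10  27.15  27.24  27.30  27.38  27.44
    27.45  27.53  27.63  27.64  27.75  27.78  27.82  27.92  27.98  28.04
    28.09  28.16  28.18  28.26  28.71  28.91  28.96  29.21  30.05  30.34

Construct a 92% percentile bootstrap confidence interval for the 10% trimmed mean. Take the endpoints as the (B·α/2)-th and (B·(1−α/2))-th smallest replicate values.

(24.70, 29.21)

α = 0.08; lower rank = 50 × 0.040 = 2; upper rank = 50 × 0.960 = 48.
The 2nd smallest replicate is 24.70; the 48th is 29.21.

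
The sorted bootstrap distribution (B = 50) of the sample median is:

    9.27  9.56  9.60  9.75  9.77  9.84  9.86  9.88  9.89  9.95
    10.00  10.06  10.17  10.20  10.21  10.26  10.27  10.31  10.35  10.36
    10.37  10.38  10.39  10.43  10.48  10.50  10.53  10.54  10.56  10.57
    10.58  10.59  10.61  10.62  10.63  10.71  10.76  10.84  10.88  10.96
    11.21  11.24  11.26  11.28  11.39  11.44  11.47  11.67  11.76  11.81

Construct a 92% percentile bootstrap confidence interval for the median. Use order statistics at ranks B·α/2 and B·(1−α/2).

α = 0.08; lower rank = 50 × 0.040 = 2; upper rank = 50 × 0.960 = 48.
The 2nd smallest replicate is 9.56; the 48th is 11.67.

(9.56, 11.67)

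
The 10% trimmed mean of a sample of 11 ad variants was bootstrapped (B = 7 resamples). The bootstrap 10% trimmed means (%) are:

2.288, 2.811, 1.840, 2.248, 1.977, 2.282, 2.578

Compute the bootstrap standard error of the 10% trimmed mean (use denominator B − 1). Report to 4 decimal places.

SE* = 0.3308

Bootstrap SE is the standard deviation of the 7 replicate 10% trimmed means.
Mean of replicates: (2.288 + 2.811 + 1.840 + 2.248 + 1.977 + 2.282 + 2.578) / 7 = 16.02400 / 7 = 2.28914
Sum of squared deviations: (−0.00114)² + (+0.52186)² + (−0.44914)² + (−0.04114)² + (−0.31214)² + (−0.00714)² + (+0.28886)² = 0.65668
Variance = 0.65668 / 6 = 0.10945
SE* = √0.10945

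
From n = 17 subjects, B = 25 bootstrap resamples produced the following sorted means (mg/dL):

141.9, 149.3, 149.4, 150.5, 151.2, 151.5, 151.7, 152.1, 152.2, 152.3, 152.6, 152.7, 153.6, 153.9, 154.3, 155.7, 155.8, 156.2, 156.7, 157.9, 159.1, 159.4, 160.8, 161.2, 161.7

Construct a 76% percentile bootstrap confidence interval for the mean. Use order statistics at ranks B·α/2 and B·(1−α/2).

(149.4, 159.4)

α = 0.24; lower rank = 25 × 0.120 = 3; upper rank = 25 × 0.880 = 22.
The 3rd smallest replicate is 149.4; the 22nd is 159.4.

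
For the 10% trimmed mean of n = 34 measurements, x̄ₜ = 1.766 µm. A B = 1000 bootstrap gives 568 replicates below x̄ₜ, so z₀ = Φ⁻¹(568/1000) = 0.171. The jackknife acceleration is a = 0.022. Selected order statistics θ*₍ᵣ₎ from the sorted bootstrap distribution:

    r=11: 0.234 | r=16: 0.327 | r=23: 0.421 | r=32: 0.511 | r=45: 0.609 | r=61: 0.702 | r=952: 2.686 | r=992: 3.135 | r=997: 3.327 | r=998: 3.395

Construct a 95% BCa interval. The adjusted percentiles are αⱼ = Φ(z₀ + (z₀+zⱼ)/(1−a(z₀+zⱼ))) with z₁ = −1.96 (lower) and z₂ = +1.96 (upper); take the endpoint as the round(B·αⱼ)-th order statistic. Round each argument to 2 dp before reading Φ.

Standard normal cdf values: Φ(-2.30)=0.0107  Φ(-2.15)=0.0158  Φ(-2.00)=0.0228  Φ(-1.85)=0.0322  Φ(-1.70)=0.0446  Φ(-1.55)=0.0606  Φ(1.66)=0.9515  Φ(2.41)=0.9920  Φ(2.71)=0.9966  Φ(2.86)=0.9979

Lower: z₀ + z₁ = 0.171 + (-1.960) = -1.789; 1 − a(z₀+z₁) = 1 − (0.022)(-1.789) = 1.0394; argument = 0.171 + (-1.789)/1.0394 = -1.5503 → -1.55.
α₁ = Φ(-1.55) = 0.0606; rank = round(1000 × 0.0606) = 61; θ*₍61₎ = 0.702.
Upper: z₀ + z₂ = 2.131; 1 − a(z₀+z₂) = 0.9531; argument = 2.4068 → 2.41; α₂ = 0.9920; rank = 992; θ*₍992₎ = 3.135.

(0.702, 3.135)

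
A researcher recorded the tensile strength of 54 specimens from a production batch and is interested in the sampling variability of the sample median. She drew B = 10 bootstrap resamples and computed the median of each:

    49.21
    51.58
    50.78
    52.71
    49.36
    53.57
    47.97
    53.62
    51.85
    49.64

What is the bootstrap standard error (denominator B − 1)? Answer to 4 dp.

SE* = 1.9555

Bootstrap SE is the standard deviation of the 10 replicate medians.
Mean of replicates: (49.21 + 51.58 + 50.78 + 52.71 + 49.36 + 53.57 + 47.97 + 53.62 + 51.85 + 49.64) / 10 = 510.29000 / 10 = 51.02900
Sum of squared deviations: (−1.81900)² + (+0.55100)² + (−0.24900)² + (+1.68100)² + (−1.66900)² + (+2.54100)² + (−3.05900)² + (+2.59100)² + (+0.82100)² + (−1.38900)² = 34.41649
Variance = 34.41649 / 9 = 3.82405
SE* = √3.82405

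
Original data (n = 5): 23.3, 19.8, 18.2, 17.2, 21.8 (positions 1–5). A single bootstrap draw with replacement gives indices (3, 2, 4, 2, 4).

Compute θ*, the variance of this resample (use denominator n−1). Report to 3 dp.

Resample values: 18.2, 19.8, 17.2, 19.8, 17.2.
Mean = 18.4400; sum of squared deviations = 6.8320
s² = 6.8320 / 4 = 1.7080

θ* = 1.708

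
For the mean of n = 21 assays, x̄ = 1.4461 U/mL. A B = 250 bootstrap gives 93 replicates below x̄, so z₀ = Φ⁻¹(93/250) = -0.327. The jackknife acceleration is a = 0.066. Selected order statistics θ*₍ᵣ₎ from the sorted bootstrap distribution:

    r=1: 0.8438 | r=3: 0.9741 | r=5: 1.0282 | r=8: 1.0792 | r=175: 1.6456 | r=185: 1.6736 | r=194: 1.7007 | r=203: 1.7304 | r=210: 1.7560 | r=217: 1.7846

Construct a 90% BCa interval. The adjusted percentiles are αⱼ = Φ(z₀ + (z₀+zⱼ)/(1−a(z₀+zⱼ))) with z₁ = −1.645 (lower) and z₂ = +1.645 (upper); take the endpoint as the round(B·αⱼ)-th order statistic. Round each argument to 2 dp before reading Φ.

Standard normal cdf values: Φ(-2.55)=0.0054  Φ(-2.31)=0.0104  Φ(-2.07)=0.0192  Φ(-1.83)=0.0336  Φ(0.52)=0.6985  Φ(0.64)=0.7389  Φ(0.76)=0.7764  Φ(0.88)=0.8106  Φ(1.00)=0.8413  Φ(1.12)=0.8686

Lower: z₀ + z₁ = -0.327 + (-1.645) = -1.972; 1 − a(z₀+z₁) = 1 − (0.066)(-1.972) = 1.1302; argument = -0.327 + (-1.972)/1.1302 = -2.0719 → -2.07.
α₁ = Φ(-2.07) = 0.0192; rank = round(250 × 0.0192) = 5; θ*₍5₎ = 1.0282.
Upper: z₀ + z₂ = 1.318; 1 − a(z₀+z₂) = 0.9130; argument = 1.1166 → 1.12; α₂ = 0.8686; rank = 217; θ*₍217₎ = 1.7846.

(1.0282, 1.7846)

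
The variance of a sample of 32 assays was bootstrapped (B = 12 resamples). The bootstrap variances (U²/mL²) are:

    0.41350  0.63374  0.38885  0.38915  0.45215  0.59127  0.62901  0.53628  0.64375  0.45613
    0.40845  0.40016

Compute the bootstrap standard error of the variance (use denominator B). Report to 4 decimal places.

Bootstrap SE is the standard deviation of the 12 replicate variances.
Mean of replicates: (0.41350 + 0.63374 + 0.38885 + 0.38915 + 0.45215 + 0.59127 + 0.62901 + 0.53628 + 0.64375 + 0.45613 + 0.40845 + 0.40016) / 12 = 5.942440 / 12 = 0.495203
Sum of squared deviations: (−0.081703)² + (+0.138537)² + (−0.106353)² + (−0.106053)² + (−0.043053)² + (+0.096067)² + (+0.133807)² + (+0.041077)² + (+0.148547)² + (−0.039073)² + (−0.086753)² + (−0.095043)² = 0.119252
Variance = 0.119252 / 12 = 0.009938
SE* = √0.009938

SE* = 0.0997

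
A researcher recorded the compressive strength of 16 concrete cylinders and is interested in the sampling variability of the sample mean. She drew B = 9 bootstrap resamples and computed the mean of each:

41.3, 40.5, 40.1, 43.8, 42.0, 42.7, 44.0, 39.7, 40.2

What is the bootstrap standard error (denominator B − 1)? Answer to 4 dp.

Bootstrap SE is the standard deviation of the 9 replicate means.
Mean of replicates: (41.3 + 40.5 + 40.1 + 43.8 + 42.0 + 42.7 + 44.0 + 39.7 + 40.2) / 9 = 374.30000 / 9 = 41.58889
Sum of squared deviations: (−0.28889)² + (−1.08889)² + (−1.48889)² + (+2.21111)² + (+0.41111)² + (+1.11111)² + (+2.41111)² + (−1.88889)² + (−1.38889)² = 21.08889
Variance = 21.08889 / 8 = 2.63611
SE* = √2.63611

SE* = 1.6236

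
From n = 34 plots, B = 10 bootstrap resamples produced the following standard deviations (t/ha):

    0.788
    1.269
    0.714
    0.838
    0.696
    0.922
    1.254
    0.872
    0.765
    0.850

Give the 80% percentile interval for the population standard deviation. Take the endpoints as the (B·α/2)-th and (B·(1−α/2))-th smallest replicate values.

Sorted replicates: 0.696, 0.714, 0.765, 0.788, 0.838, 0.850, 0.872, 0.922, 1.254, 1.269
α = 0.20; lower rank = 10 × 0.100 = 1; upper rank = 10 × 0.900 = 9.
The 1st smallest replicate is 0.696; the 9th is 1.254.

(0.696, 1.254)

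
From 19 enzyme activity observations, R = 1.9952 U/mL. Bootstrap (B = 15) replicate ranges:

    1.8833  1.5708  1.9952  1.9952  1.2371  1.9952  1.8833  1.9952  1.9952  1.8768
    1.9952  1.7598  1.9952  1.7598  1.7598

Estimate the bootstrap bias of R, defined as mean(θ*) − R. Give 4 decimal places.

bias = −0.1487

mean(θ*) = (1.8833 + 1.5708 + 1.9952 + 1.9952 + 1.2371 + 1.9952 + 1.8833 + 1.9952 + 1.9952 + 1.8768 + 1.9952 + 1.7598 + 1.9952 + 1.7598 + 1.7598) / 15 = 1.84647
bias = 1.84647 − 1.9952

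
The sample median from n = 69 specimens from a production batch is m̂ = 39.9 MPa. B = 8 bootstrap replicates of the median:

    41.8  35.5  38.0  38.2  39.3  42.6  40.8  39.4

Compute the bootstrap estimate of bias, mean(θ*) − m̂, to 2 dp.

bias = −0.45

mean(θ*) = (41.8 + 35.5 + 38.0 + 38.2 + 39.3 + 42.6 + 40.8 + 39.4) / 8 = 39.450
bias = 39.450 − 39.9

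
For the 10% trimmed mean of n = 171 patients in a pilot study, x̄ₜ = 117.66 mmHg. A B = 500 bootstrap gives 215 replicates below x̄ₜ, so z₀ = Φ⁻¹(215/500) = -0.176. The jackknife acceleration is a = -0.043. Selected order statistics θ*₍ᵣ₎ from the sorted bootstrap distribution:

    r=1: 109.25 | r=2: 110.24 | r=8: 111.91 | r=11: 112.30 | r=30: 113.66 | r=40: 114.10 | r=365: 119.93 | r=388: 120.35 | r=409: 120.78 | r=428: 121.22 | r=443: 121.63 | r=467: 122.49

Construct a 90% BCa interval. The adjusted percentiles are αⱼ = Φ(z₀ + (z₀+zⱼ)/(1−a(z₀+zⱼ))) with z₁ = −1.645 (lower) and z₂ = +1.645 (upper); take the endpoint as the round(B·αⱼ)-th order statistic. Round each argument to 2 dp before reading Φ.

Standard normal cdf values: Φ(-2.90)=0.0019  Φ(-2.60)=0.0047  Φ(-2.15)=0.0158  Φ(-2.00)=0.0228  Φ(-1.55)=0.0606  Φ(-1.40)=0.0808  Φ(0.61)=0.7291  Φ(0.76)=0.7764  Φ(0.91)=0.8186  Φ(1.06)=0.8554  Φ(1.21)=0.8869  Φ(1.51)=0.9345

Lower: z₀ + z₁ = -0.176 + (-1.645) = -1.821; 1 − a(z₀+z₁) = 1 − (-0.043)(-1.821) = 0.9217; argument = -0.176 + (-1.821)/0.9217 = -2.1517 → -2.15.
α₁ = Φ(-2.15) = 0.0158; rank = round(500 × 0.0158) = 8; θ*₍8₎ = 111.91.
Upper: z₀ + z₂ = 1.469; 1 − a(z₀+z₂) = 1.0632; argument = 1.2057 → 1.21; α₂ = 0.8869; rank = 443; θ*₍443₎ = 121.63.

(111.91, 121.63)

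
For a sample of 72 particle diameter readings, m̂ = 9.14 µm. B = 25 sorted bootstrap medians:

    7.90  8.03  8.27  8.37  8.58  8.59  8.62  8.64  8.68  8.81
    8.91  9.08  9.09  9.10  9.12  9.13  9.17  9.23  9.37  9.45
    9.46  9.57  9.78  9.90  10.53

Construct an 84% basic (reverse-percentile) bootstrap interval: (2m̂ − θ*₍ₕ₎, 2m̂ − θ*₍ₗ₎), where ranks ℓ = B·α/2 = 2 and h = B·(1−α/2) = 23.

(8.50, 10.25)

Percentile endpoints at ranks 2 and 23: θ*₍2₎ = 8.03, θ*₍23₎ = 9.78.
Basic interval reflects these around m̂:
  lower = 2 × 9.14 − 9.78 = 8.50
  upper = 2 × 9.14 − 8.03 = 10.25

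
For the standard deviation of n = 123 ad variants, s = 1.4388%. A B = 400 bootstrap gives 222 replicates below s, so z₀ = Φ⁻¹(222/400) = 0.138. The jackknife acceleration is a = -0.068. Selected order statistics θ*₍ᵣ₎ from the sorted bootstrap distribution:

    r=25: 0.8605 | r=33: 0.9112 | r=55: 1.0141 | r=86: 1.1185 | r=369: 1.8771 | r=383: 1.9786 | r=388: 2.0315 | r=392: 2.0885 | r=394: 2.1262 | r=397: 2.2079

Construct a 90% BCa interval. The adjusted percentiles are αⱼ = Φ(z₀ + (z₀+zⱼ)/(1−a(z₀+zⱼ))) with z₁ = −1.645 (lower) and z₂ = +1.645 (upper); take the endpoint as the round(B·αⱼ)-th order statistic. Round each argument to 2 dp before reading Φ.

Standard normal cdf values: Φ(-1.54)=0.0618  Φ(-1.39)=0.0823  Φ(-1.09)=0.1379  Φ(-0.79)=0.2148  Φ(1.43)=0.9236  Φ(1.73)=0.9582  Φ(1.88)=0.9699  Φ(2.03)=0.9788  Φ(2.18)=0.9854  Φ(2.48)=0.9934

(0.8605, 1.9786)

Lower: z₀ + z₁ = 0.138 + (-1.645) = -1.507; 1 − a(z₀+z₁) = 1 − (-0.068)(-1.507) = 0.8975; argument = 0.138 + (-1.507)/0.8975 = -1.5411 → -1.54.
α₁ = Φ(-1.54) = 0.0618; rank = round(400 × 0.0618) = 25; θ*₍25₎ = 0.8605.
Upper: z₀ + z₂ = 1.783; 1 − a(z₀+z₂) = 1.1212; argument = 1.7282 → 1.73; α₂ = 0.9582; rank = 383; θ*₍383₎ = 1.9786.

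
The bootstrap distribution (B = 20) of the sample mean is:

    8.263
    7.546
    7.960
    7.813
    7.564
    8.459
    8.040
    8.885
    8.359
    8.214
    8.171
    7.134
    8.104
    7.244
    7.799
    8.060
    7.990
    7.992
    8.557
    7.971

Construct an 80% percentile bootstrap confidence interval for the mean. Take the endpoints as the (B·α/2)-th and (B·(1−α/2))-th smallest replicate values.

Sorted replicates: 7.134, 7.244, 7.546, 7.564, 7.799, 7.813, 7.960, 7.971, 7.990, 7.992, 8.040, 8.060, 8.104, 8.171, 8.214, 8.263, 8.359, 8.459, 8.557, 8.885
α = 0.20; lower rank = 20 × 0.100 = 2; upper rank = 20 × 0.900 = 18.
The 2nd smallest replicate is 7.244; the 18th is 8.459.

(7.244, 8.459)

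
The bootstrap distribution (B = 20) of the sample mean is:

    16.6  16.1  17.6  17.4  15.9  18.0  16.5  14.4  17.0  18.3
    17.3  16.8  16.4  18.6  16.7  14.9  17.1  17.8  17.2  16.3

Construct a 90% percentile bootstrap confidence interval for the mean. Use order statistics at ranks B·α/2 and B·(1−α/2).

Sorted replicates: 14.4, 14.9, 15.9, 16.1, 16.3, 16.4, 16.5, 16.6, 16.7, 16.8, 17.0, 17.1, 17.2, 17.3, 17.4, 17.6, 17.8, 18.0, 18.3, 18.6
α = 0.10; lower rank = 20 × 0.050 = 1; upper rank = 20 × 0.950 = 19.
The 1st smallest replicate is 14.4; the 19th is 18.3.

(14.4, 18.3)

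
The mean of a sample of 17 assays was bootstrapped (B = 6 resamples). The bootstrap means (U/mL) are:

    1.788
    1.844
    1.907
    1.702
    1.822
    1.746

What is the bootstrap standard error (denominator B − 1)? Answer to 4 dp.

SE* = 0.0728

Bootstrap SE is the standard deviation of the 6 replicate means.
Mean of replicates: (1.788 + 1.844 + 1.907 + 1.702 + 1.822 + 1.746) / 6 = 10.80900 / 6 = 1.80150
Sum of squared deviations: (−0.01350)² + (+0.04250)² + (+0.10550)² + (−0.09950)² + (+0.02050)² + (−0.05550)² = 0.02652
Variance = 0.02652 / 5 = 0.00530
SE* = √0.00530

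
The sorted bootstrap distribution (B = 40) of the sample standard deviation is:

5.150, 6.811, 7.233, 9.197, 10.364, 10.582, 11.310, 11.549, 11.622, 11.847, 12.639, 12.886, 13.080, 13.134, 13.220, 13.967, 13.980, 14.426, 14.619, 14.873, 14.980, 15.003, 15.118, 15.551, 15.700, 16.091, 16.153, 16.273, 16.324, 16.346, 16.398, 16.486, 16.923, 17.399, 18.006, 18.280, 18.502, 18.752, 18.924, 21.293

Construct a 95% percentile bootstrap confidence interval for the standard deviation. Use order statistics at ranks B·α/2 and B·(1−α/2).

(5.150, 18.924)

α = 0.05; lower rank = 40 × 0.025 = 1; upper rank = 40 × 0.975 = 39.
The 1st smallest replicate is 5.150; the 39th is 18.924.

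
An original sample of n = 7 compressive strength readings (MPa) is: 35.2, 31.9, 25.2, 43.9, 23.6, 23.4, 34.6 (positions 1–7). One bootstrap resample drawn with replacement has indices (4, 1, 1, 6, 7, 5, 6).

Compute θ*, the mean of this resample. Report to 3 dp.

Resample values: 43.9, 35.2, 35.2, 23.4, 34.6, 23.6, 23.4.
Mean = (43.9 + 35.2 + 35.2 + 23.4 + 34.6 + 23.6 + 23.4) / 7 = 219.30 / 7 = 31.329

θ* = 31.329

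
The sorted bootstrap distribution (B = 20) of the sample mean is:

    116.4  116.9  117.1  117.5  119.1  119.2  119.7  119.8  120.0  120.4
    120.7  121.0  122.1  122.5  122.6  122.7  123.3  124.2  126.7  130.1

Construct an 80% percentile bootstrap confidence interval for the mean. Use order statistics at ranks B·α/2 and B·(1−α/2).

α = 0.20; lower rank = 20 × 0.100 = 2; upper rank = 20 × 0.900 = 18.
The 2nd smallest replicate is 116.9; the 18th is 124.2.

(116.9, 124.2)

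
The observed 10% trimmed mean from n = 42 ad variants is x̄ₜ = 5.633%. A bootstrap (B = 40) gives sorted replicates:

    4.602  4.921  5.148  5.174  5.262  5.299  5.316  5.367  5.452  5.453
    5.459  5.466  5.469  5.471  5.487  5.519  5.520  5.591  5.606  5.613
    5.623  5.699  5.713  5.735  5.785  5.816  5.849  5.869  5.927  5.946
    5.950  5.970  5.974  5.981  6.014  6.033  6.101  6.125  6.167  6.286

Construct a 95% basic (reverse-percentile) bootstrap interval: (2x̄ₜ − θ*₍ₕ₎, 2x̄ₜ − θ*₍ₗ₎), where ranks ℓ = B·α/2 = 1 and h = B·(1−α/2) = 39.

(5.099, 6.664)

Percentile endpoints at ranks 1 and 39: θ*₍1₎ = 4.602, θ*₍39₎ = 6.167.
Basic interval reflects these around x̄ₜ:
  lower = 2 × 5.633 − 6.167 = 5.099
  upper = 2 × 5.633 − 4.602 = 6.664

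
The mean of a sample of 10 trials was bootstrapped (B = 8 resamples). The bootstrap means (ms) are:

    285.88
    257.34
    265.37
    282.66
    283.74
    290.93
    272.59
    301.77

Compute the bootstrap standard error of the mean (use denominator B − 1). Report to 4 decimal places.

Bootstrap SE is the standard deviation of the 8 replicate means.
Mean of replicates: (285.88 + 257.34 + 265.37 + 282.66 + 283.74 + 290.93 + 272.59 + 301.77) / 8 = 2240.28000 / 8 = 280.03500
Sum of squared deviations: (+5.84500)² + (−22.69500)² + (−14.66500)² + (+2.62500)² + (+3.70500)² + (+10.89500)² + (−7.44500)² + (+21.73500)² = 1431.44620
Variance = 1431.44620 / 7 = 204.49231
SE* = √204.49231

SE* = 14.3001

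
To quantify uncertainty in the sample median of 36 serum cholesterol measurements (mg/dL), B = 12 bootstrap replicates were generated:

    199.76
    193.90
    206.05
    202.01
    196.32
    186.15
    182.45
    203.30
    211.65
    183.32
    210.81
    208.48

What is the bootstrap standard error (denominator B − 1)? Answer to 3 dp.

Bootstrap SE is the standard deviation of the 12 replicate medians.
Mean of replicates: (199.76 + 193.90 + 206.05 + 202.01 + 196.32 + 186.15 + 182.45 + 203.30 + 211.65 + 183.32 + 210.81 + 208.48) / 12 = 2384.2000 / 12 = 198.6833
Sum of squared deviations: (+1.0767)² + (−4.7833)² + (+7.3667)² + (+3.3267)² + (−2.3633)² + (−12.5333)² + (−16.2333)² + (+4.6167)² + (+12.9667)² + (−15.3633)² + (+12.1267)² + (+9.7967)² = 1184.0757
Variance = 1184.0757 / 11 = 107.6432
SE* = √107.6432

SE* = 10.375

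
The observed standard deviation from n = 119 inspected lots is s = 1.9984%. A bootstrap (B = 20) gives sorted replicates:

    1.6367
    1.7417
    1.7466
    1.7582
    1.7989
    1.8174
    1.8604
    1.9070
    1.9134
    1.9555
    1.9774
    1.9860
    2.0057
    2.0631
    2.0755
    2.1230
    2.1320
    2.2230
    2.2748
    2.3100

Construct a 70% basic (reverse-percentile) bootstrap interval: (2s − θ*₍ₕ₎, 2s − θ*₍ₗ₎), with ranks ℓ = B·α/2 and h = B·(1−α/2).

(1.8648, 2.2502)

Percentile endpoints at ranks 3 and 17: θ*₍3₎ = 1.7466, θ*₍17₎ = 2.1320.
Basic interval reflects these around s:
  lower = 2 × 1.9984 − 2.1320 = 1.8648
  upper = 2 × 1.9984 − 1.7466 = 2.2502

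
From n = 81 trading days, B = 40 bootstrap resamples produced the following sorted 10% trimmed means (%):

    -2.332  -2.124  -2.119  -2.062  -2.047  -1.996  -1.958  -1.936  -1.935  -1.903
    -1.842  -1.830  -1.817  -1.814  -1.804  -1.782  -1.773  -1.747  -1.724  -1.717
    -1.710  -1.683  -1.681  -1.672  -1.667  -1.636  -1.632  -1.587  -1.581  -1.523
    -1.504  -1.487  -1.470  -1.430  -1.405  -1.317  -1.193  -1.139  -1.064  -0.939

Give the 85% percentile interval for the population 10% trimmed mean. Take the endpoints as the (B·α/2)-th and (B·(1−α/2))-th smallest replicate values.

(-2.119, -1.193)

α = 0.15; lower rank = 40 × 0.075 = 3; upper rank = 40 × 0.925 = 37.
The 3rd smallest replicate is -2.119; the 37th is -1.193.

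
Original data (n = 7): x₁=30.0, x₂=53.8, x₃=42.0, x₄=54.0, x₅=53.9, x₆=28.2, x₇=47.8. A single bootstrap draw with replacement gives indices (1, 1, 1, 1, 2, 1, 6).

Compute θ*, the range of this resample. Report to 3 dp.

Resample values: 30.0, 30.0, 30.0, 30.0, 53.8, 30.0, 28.2.
Range = 53.8 − 28.2 = 25.600

θ* = 25.600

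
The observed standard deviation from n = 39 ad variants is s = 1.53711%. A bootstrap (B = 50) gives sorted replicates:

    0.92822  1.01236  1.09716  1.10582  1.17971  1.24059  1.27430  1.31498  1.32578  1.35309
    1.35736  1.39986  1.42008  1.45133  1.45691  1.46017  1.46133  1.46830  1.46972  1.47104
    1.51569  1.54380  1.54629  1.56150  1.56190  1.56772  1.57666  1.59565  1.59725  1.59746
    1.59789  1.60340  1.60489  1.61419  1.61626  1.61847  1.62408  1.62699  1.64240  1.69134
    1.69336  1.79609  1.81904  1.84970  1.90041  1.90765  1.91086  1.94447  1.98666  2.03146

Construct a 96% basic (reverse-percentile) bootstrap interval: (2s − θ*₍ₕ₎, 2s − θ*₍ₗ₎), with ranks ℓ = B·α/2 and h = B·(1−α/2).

Percentile endpoints at ranks 1 and 49: θ*₍1₎ = 0.92822, θ*₍49₎ = 1.98666.
Basic interval reflects these around s:
  lower = 2 × 1.53711 − 1.98666 = 1.08756
  upper = 2 × 1.53711 − 0.92822 = 2.14600

(1.08756, 2.14600)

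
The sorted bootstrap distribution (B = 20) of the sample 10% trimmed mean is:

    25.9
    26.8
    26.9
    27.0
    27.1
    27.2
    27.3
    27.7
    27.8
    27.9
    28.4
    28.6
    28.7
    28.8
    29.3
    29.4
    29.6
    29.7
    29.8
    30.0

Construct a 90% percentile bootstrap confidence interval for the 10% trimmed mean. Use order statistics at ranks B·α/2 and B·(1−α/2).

(25.9, 29.8)

α = 0.10; lower rank = 20 × 0.050 = 1; upper rank = 20 × 0.950 = 19.
The 1st smallest replicate is 25.9; the 19th is 29.8.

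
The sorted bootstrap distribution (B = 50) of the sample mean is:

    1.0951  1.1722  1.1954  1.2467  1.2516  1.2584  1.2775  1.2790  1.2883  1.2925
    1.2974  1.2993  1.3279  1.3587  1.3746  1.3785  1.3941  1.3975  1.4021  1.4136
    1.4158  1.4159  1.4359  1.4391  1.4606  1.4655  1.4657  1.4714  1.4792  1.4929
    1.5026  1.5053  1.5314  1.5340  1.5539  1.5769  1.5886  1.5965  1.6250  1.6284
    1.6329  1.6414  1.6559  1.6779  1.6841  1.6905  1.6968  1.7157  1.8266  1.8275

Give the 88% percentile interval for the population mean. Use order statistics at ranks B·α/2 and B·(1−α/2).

α = 0.12; lower rank = 50 × 0.060 = 3; upper rank = 50 × 0.940 = 47.
The 3rd smallest replicate is 1.1954; the 47th is 1.6968.

(1.1954, 1.6968)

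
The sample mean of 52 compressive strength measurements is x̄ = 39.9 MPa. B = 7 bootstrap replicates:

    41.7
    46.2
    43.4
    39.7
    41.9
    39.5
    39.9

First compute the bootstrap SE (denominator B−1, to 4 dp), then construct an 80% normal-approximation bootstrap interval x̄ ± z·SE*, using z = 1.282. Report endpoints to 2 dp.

Mean of replicates = 41.7571; sum of squared deviations = 35.2371; SE* = √(35.2371/6) = 2.4234
Margin = 1.282 × 2.4234 = 3.107
Interval: 39.9 ± 3.107

(36.79, 43.01)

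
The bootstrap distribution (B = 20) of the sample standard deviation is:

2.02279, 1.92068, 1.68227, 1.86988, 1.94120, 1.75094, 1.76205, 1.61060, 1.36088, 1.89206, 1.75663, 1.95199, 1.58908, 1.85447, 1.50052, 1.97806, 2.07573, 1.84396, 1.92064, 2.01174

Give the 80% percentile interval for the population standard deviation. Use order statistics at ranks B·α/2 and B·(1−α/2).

Sorted replicates: 1.36088, 1.50052, 1.58908, 1.61060, 1.68227, 1.75094, 1.75663, 1.76205, 1.84396, 1.85447, 1.86988, 1.89206, 1.92064, 1.92068, 1.94120, 1.95199, 1.97806, 2.01174, 2.02279, 2.07573
α = 0.20; lower rank = 20 × 0.100 = 2; upper rank = 20 × 0.900 = 18.
The 2nd smallest replicate is 1.50052; the 18th is 2.01174.

(1.50052, 2.01174)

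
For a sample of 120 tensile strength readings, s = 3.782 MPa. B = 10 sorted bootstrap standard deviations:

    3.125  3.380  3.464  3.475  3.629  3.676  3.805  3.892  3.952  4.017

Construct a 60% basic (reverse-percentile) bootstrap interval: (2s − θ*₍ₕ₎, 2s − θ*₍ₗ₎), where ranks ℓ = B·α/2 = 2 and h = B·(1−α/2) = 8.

Percentile endpoints at ranks 2 and 8: θ*₍2₎ = 3.380, θ*₍8₎ = 3.892.
Basic interval reflects these around s:
  lower = 2 × 3.782 − 3.892 = 3.672
  upper = 2 × 3.782 − 3.380 = 4.184

(3.672, 4.184)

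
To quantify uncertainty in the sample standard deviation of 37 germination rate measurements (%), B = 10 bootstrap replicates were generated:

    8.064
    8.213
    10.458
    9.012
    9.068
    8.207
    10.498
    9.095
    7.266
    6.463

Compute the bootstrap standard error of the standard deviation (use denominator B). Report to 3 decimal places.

SE* = 1.209

Bootstrap SE is the standard deviation of the 10 replicate standard deviations.
Mean of replicates: (8.064 + 8.213 + 10.458 + 9.012 + 9.068 + 8.207 + 10.498 + 9.095 + 7.266 + 6.463) / 10 = 86.3440 / 10 = 8.6344
Sum of squared deviations: (−0.5704)² + (−0.4214)² + (+1.8236)² + (+0.3776)² + (+0.4336)² + (−0.4274)² + (+1.8636)² + (+0.4606)² + (−1.3684)² + (−2.1714)² = 14.6144
Variance = 14.6144 / 10 = 1.4614
SE* = √1.4614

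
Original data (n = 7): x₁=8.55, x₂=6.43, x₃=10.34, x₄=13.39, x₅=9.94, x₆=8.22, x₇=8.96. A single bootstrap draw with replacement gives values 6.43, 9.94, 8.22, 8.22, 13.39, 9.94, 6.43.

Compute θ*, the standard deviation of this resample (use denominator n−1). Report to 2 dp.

Mean = 8.9386; sum of squared deviations = 35.4395
s² = 35.4395 / 6 = 5.9066
s = √5.9066 = 2.43

θ* = 2.43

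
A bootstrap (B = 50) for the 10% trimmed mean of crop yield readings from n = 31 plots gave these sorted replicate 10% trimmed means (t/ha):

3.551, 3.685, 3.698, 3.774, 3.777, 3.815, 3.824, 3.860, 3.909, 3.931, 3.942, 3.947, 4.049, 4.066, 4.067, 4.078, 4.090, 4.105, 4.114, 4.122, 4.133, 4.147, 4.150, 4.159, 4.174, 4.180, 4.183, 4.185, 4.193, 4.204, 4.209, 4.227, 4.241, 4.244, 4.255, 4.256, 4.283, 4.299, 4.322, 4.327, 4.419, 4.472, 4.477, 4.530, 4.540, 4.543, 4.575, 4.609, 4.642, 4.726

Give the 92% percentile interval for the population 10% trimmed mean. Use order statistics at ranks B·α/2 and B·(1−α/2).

α = 0.08; lower rank = 50 × 0.040 = 2; upper rank = 50 × 0.960 = 48.
The 2nd smallest replicate is 3.685; the 48th is 4.609.

(3.685, 4.609)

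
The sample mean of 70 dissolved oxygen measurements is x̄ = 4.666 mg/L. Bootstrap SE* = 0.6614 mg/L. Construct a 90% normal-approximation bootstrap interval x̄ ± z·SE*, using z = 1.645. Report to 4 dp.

Margin = 1.645 × 0.6614 = 1.08800
Interval: 4.666 ± 1.08800

(3.5780, 5.7540)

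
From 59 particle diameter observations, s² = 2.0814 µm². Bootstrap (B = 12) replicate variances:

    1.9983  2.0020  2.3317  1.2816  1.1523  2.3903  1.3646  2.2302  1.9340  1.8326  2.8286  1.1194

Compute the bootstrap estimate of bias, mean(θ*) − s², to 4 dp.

mean(θ*) = (1.9983 + 2.0020 + 2.3317 + 1.2816 + 1.1523 + 2.3903 + 1.3646 + 2.2302 + 1.9340 + 1.8326 + 2.8286 + 1.1194) / 12 = 1.87213
bias = 1.87213 − 2.0814

bias = −0.2093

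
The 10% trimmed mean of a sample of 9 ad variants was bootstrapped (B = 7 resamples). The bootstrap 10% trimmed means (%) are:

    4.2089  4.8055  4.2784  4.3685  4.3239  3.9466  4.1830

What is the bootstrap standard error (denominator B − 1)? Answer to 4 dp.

SE* = 0.2608

Bootstrap SE is the standard deviation of the 7 replicate 10% trimmed means.
Mean of replicates: (4.2089 + 4.8055 + 4.2784 + 4.3685 + 4.3239 + 3.9466 + 4.1830) / 7 = 30.11480 / 7 = 4.30211
Sum of squared deviations: (−0.09321)² + (+0.50339)² + (−0.02371)² + (+0.06639)² + (+0.02179)² + (−0.35551)² + (−0.11911)² = 0.40811
Variance = 0.40811 / 6 = 0.06802
SE* = √0.06802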